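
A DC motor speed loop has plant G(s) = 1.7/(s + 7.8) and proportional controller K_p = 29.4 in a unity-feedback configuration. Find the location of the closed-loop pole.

Closed-loop transfer function: T(s) = K_p·G(s)/(1 + K_p·G(s)) = 49.98/(s + 7.8 + 49.98) = 49.98/(s + 57.78).
The closed-loop pole is at s = −57.78.

s = -57.78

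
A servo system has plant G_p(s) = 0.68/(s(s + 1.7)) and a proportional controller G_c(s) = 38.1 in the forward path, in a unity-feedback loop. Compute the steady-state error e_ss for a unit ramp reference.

0.0656

The loop has one pole at the origin (type 1). Velocity error constant K_v = lim_{s→0} s·G_c(s)G_p(s) = 38.1·0.68/1.7 = 15.24.
Steady-state error to a unit ramp: e_ss = 1/K_v = 0.0656.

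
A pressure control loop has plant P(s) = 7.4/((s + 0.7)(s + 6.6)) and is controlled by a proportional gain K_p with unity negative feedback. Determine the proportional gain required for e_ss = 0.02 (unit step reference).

K_p = 30.6

Steady-state error for a unit step on this type-0 loop is 1/(1 + K_p·P(0)).
P(0) = 1.602. Require 1/(1 + K_p·1.602) = 0.02, so 1 + 1.602·K_p = 50.
K_p = (50 − 1)/1.602 = 30.6.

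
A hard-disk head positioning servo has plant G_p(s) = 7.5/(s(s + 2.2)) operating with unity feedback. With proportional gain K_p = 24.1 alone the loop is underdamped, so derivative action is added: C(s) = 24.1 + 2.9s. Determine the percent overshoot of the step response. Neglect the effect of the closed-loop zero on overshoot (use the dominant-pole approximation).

0.212%

Forward path: (24.1 + 2.9s)·7.5/(s(s+2.2)). The closed-loop characteristic equation is s² + (2.2 + 7.5·2.9)s + 7.5·24.1 = 0.
That is s² + 23.95s + 180.8 = 0, so ω_n = 13.44 rad/s and ζ = 23.95/(2·13.44) = 0.8907.
%OS = 100·exp(−πζ/√(1−ζ²)) = 0.212%.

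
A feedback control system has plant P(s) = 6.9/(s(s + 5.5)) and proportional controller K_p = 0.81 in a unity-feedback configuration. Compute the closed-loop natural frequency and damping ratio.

ω_n = 2.36 rad/s, ζ = 1.16

With unity feedback the closed-loop characteristic equation is s² + 5.5s + 0.81·6.9 = s² + 5.5s + 5.589 = 0.
Matching s² + 2ζω_n s + ω_n²: ω_n = √5.589 = 2.364 rad/s and 2ζω_n = 5.5, so ζ = 5.5/(2·2.364) = 1.16.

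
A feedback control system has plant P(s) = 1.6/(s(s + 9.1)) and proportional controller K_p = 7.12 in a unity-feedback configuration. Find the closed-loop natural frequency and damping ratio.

With unity feedback the closed-loop characteristic equation is s² + 9.1s + 7.12·1.6 = s² + 9.1s + 11.39 = 0.
Matching s² + 2ζω_n s + ω_n²: ω_n = √11.39 = 3.375 rad/s and 2ζω_n = 9.1, so ζ = 9.1/(2·3.375) = 1.35.

ω_n = 3.38 rad/s, ζ = 1.35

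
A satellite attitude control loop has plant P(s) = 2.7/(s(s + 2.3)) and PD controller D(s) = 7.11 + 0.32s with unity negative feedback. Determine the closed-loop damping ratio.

ζ = 0.361

Forward path: (7.11 + 0.32s)·2.7/(s(s+2.3)). The closed-loop characteristic equation is s² + (2.3 + 2.7·0.32)s + 2.7·7.11 = 0.
That is s² + 3.164s + 19.2 = 0, so ω_n = 4.381 rad/s and ζ = 3.164/(2·4.381) = 0.3611.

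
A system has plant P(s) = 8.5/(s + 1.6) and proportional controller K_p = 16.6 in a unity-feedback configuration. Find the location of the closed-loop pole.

s = -142.7

Closed-loop transfer function: T(s) = K_p·P(s)/(1 + K_p·P(s)) = 141.1/(s + 1.6 + 141.1) = 141.1/(s + 142.7).
The closed-loop pole is at s = −142.7.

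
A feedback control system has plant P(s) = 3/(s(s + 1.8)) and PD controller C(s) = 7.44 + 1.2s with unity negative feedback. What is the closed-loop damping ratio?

Forward path: (7.44 + 1.2s)·3/(s(s+1.8)). The closed-loop characteristic equation is s² + (1.8 + 3·1.2)s + 3·7.44 = 0.
That is s² + 5.4s + 22.32 = 0, so ω_n = 4.724 rad/s and ζ = 5.4/(2·4.724) = 0.5715.

ζ = 0.572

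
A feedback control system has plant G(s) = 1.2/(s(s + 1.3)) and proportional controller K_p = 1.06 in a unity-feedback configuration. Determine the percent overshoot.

Closed-loop characteristic equation: s² + 1.3s + 1.272 = 0, so ω_n = 1.128 rad/s and ζ = 1.3/(2·1.128) = 0.5763.
%OS = 100·exp(−πζ/√(1−ζ²)) = 100·exp(−π·0.5763/√0.6678) = 10.9%.

10.9%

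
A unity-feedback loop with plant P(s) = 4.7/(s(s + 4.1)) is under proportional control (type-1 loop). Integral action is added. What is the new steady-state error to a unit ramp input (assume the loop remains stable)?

The integrator raises the loop to type 2, so K_v → ∞ and e_ss to a ramp is zero.

0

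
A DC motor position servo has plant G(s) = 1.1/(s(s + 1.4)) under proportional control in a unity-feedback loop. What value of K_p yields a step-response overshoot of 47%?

K_p = 8.16

From %OS = 100·exp(−πζ/√(1−ζ²)) = 47%, ζ = −ln(0.47)/√(π²+ln²(0.47)) = 0.2337.
Characteristic equation s² + 1.4s + 1.1K_p = 0 gives ζ = 1.4/(2√(1.1K_p)).
Setting ζ = 0.2337: √(1.1K_p) = 1.4/(2·0.2337) = 2.996, so K_p = 8.974/1.1 = 8.16.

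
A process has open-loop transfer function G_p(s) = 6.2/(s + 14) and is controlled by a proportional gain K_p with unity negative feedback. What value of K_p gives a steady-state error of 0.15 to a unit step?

K_p = 12.8

The loop is type 0, so e_ss(step) = 1/(1 + K_pos) with K_pos = K_p·G_p(0).
G_p(0) = 0.4429. Require 1/(1 + K_p·0.4429) = 0.15, so 1 + 0.4429·K_p = 6.667.
K_p = (6.667 − 1)/0.4429 = 12.8.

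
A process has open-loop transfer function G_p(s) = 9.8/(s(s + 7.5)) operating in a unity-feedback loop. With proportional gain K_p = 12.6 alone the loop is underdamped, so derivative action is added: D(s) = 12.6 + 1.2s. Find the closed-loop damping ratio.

Forward path: (12.6 + 1.2s)·9.8/(s(s+7.5)). The closed-loop characteristic equation is s² + (7.5 + 9.8·1.2)s + 9.8·12.6 = 0.
That is s² + 19.26s + 123.5 = 0, so ω_n = 11.11 rad/s and ζ = 19.26/(2·11.11) = 0.8666.

ζ = 0.867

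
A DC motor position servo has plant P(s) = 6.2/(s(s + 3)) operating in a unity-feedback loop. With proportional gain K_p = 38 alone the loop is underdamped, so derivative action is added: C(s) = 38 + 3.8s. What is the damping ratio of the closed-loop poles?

Forward path: (38 + 3.8s)·6.2/(s(s+3)). The closed-loop characteristic equation is s² + (3 + 6.2·3.8)s + 6.2·38 = 0.
That is s² + 26.56s + 235.6 = 0, so ω_n = 15.35 rad/s and ζ = 26.56/(2·15.35) = 0.8652.

ζ = 0.865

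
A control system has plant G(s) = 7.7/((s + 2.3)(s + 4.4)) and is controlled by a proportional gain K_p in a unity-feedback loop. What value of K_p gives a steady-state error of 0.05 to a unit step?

The loop is type 0, so e_ss(step) = 1/(1 + K_pos) with K_pos = K_p·G(0).
G(0) = 0.7609. Require 1/(1 + K_p·0.7609) = 0.05, so 1 + 0.7609·K_p = 20.
K_p = (20 − 1)/0.7609 = 25.

K_p = 25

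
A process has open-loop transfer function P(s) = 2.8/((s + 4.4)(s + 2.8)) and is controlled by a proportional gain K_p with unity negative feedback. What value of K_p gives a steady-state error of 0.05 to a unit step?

K_p = 83.6

The loop is type 0, so e_ss(step) = 1/(1 + K_pos) with K_pos = K_p·P(0).
P(0) = 0.2273. Require 1/(1 + K_p·0.2273) = 0.05, so 1 + 0.2273·K_p = 20.
K_p = (20 − 1)/0.2273 = 83.6.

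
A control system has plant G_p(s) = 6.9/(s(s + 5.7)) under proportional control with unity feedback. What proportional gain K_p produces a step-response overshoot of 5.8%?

From %OS = 100·exp(−πζ/√(1−ζ²)) = 5.8%, ζ = −ln(0.058)/√(π²+ln²(0.058)) = 0.6716.
Characteristic equation s² + 5.7s + 6.9K_p = 0 gives ζ = 5.7/(2√(6.9K_p)).
Setting ζ = 0.6716: √(6.9K_p) = 5.7/(2·0.6716) = 4.244, so K_p = 18.01/6.9 = 2.61.

K_p = 2.61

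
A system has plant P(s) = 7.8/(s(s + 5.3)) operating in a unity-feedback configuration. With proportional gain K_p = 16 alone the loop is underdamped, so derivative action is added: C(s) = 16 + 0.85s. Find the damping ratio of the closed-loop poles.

Forward path: (16 + 0.85s)·7.8/(s(s+5.3)). The closed-loop characteristic equation is s² + (5.3 + 7.8·0.85)s + 7.8·16 = 0.
That is s² + 11.93s + 124.8 = 0, so ω_n = 11.17 rad/s and ζ = 11.93/(2·11.17) = 0.534.

ζ = 0.534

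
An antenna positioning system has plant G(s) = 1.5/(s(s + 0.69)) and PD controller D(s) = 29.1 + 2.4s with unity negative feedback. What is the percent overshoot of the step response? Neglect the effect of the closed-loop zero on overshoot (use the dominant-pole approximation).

34%

Forward path: (29.1 + 2.4s)·1.5/(s(s+0.69)). The closed-loop characteristic equation is s² + (0.69 + 1.5·2.4)s + 1.5·29.1 = 0.
That is s² + 4.29s + 43.65 = 0, so ω_n = 6.607 rad/s and ζ = 4.29/(2·6.607) = 0.3247.
%OS = 100·exp(−πζ/√(1−ζ²)) = 34%.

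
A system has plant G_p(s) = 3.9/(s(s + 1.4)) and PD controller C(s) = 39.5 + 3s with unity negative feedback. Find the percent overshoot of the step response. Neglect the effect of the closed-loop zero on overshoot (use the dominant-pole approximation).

14.2%

Forward path: (39.5 + 3s)·3.9/(s(s+1.4)). The closed-loop characteristic equation is s² + (1.4 + 3.9·3)s + 3.9·39.5 = 0.
That is s² + 13.1s + 154 = 0, so ω_n = 12.41 rad/s and ζ = 13.1/(2·12.41) = 0.5277.
%OS = 100·exp(−πζ/√(1−ζ²)) = 14.2%.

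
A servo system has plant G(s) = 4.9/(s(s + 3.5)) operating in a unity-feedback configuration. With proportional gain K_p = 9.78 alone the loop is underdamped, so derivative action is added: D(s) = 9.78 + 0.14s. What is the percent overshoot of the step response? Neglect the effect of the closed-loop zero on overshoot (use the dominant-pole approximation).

36.9%

Forward path: (9.78 + 0.14s)·4.9/(s(s+3.5)). The closed-loop characteristic equation is s² + (3.5 + 4.9·0.14)s + 4.9·9.78 = 0.
That is s² + 4.186s + 47.92 = 0, so ω_n = 6.923 rad/s and ζ = 4.186/(2·6.923) = 0.3023.
%OS = 100·exp(−πζ/√(1−ζ²)) = 36.9%.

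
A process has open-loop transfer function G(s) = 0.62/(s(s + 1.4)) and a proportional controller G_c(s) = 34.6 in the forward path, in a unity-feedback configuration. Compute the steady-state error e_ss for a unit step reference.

0

The open loop G_c(s)G(s) has a pole at the origin (type 1), so the static position error constant is infinite and e_ss = 1/(1+∞) = 0.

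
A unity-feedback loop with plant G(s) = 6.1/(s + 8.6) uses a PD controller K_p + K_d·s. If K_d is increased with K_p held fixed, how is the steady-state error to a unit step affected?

unchanged

At s = 0 the derivative term contributes nothing: C(0) = K_p regardless of K_d, so K_pos = K_p·G(0) and e_ss are unchanged.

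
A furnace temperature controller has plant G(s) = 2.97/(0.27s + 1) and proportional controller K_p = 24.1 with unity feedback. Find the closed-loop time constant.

Closed loop: T(s) = K_p·G/(1+K_p·G) = 71.58/(0.27s + 1 + 71.58), with pole at s = −(1 + 71.58)/0.27 = −268.8.
Closed-loop time constant τ = 1/268.8 = 0.00372 s.

τ = 0.00372 s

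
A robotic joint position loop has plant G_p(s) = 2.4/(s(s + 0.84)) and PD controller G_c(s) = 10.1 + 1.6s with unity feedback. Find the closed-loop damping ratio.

ζ = 0.475

Forward path: (10.1 + 1.6s)·2.4/(s(s+0.84)). The closed-loop characteristic equation is s² + (0.84 + 2.4·1.6)s + 2.4·10.1 = 0.
That is s² + 4.68s + 24.24 = 0, so ω_n = 4.923 rad/s and ζ = 4.68/(2·4.923) = 0.4753.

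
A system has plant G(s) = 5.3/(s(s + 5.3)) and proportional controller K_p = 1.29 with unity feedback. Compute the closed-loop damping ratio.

ζ = 1.01

1 + K_p·G(s) = 0 gives s² + 5.3s + 6.837 = 0.
Matching s² + 2ζω_n s + ω_n²: ω_n = √6.837 = 2.615 rad/s and 2ζω_n = 5.3, so ζ = 5.3/(2·2.615) = 1.01.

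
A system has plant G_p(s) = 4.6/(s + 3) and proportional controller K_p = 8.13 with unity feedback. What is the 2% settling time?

T_s ≈ 0.099 s

Closed-loop transfer function: T(s) = K_p·G_p(s)/(1 + K_p·G_p(s)) = 37.4/(s + 3 + 37.4) = 37.4/(s + 40.4).
Time constant τ = 1/40.4 = 0.02475 s, so the 2% settling time is about 4τ = 0.099 s.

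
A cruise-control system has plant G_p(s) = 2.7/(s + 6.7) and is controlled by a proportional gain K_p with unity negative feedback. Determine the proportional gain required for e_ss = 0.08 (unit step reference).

Steady-state error for a unit step on this type-0 loop is 1/(1 + K_p·G_p(0)).
G_p(0) = 0.403. Require 1/(1 + K_p·0.403) = 0.08, so 1 + 0.403·K_p = 12.5.
K_p = (12.5 − 1)/0.403 = 28.5.

K_p = 28.5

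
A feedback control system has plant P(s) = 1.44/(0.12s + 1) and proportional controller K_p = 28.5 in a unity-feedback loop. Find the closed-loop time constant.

τ = 0.00285 s

Closed loop: T(s) = K_p·P/(1+K_p·P) = 41.04/(0.12s + 1 + 41.04), with pole at s = −(1 + 41.04)/0.12 = −350.3.
Closed-loop time constant τ = 1/350.3 = 0.00285 s.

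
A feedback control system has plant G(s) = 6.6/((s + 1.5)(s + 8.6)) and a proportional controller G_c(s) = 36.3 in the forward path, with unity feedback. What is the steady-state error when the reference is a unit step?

0.0511

The loop is type 0. Static position error constant K_pos = G_c(0)·G(0) = 36.3·0.5116 = 18.57.
Steady-state error to a unit step: e_ss = 1/(1+K_pos) = 1/19.57 = 0.0511.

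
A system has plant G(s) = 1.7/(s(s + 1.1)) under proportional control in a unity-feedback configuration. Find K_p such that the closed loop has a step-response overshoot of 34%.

K_p = 1.69

From %OS = 100·exp(−πζ/√(1−ζ²)) = 34%, ζ = −ln(0.34)/√(π²+ln²(0.34)) = 0.3248.
Characteristic equation s² + 1.1s + 1.7K_p = 0 gives ζ = 1.1/(2√(1.7K_p)).
Setting ζ = 0.3248: √(1.7K_p) = 1.1/(2·0.3248) = 1.693, so K_p = 2.868/1.7 = 1.69.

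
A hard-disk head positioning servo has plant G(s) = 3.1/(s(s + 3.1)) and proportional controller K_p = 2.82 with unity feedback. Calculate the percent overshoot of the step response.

14.5%

The closed-loop denominator s² + 3.1s + 8.742 gives ω_n = √8.742 = 2.957 and ζ = 3.1/(2ω_n) = 0.5242.
%OS = 100·exp(−πζ/√(1−ζ²)) = 100·exp(−π·0.5242/√0.7252) = 14.5%.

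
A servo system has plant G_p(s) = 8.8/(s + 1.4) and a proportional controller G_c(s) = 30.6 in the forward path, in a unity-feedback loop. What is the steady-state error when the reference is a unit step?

The loop is type 0. Static position error constant K_pos = G_c(0)·G_p(0) = 30.6·6.286 = 192.3.
Steady-state error to a unit step: e_ss = 1/(1+K_pos) = 1/193.3 = 0.00517.

0.00517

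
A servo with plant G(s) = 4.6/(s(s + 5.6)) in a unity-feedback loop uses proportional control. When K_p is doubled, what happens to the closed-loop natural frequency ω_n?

increase

ω_n = √(4.6·K_p), which grows with K_p.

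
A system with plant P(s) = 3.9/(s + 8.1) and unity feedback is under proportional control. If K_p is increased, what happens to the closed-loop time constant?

decrease

The closed-loop bandwidth 8.1+K_p·3.9 grows with K_p, so τ shrinks.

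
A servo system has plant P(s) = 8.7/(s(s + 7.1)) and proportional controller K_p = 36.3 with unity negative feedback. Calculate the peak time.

T_p = 0.18 s

Closed-loop characteristic equation: s² + 7.1s + 315.8 = 0, so ω_n = 17.77 rad/s and ζ = 7.1/(2·17.77) = 0.1998.
Damped frequency ω_d = ω_n√(1−ζ²) = 17.41 rad/s, so peak time T_p = π/ω_d = 0.18 s.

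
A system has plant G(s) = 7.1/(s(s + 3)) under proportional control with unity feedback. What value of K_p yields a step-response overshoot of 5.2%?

K_p = 0.675

From %OS = 100·exp(−πζ/√(1−ζ²)) = 5.2%, ζ = −ln(0.052)/√(π²+ln²(0.052)) = 0.6853.
Characteristic equation s² + 3s + 7.1K_p = 0 gives ζ = 3/(2√(7.1K_p)).
Setting ζ = 0.6853: √(7.1K_p) = 3/(2·0.6853) = 2.189, so K_p = 4.791/7.1 = 0.675.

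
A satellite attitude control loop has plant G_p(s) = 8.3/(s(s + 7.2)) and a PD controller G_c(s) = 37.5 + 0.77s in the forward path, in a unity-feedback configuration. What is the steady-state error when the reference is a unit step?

The open loop G_c(s)G_p(s) has a pole at the origin (type 1), so the static position error constant is infinite and e_ss = 1/(1+∞) = 0.

0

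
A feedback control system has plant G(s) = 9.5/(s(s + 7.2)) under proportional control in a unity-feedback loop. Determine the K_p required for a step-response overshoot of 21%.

K_p = 6.89

From %OS = 100·exp(−πζ/√(1−ζ²)) = 21%, ζ = −ln(0.21)/√(π²+ln²(0.21)) = 0.4449.
Characteristic equation s² + 7.2s + 9.5K_p = 0 gives ζ = 7.2/(2√(9.5K_p)).
Setting ζ = 0.4449: √(9.5K_p) = 7.2/(2·0.4449) = 8.092, so K_p = 65.48/9.5 = 6.89.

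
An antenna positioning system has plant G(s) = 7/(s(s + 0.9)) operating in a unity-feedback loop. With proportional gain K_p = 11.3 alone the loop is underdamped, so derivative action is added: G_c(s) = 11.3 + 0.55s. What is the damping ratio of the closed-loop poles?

ζ = 0.267

Forward path: (11.3 + 0.55s)·7/(s(s+0.9)). The closed-loop characteristic equation is s² + (0.9 + 7·0.55)s + 7·11.3 = 0.
That is s² + 4.75s + 79.1 = 0, so ω_n = 8.894 rad/s and ζ = 4.75/(2·8.894) = 0.267.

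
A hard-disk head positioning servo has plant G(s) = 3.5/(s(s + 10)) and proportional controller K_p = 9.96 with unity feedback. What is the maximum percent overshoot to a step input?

The closed-loop denominator s² + 10s + 34.86 gives ω_n = √34.86 = 5.904 and ζ = 10/(2ω_n) = 0.8468.
%OS = 100·exp(−πζ/√(1−ζ²)) = 100·exp(−π·0.8468/√0.2828) = 0.672%.

0.672%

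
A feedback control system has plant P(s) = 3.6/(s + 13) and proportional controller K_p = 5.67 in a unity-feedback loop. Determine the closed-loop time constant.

τ = 0.0299 s

Closed-loop transfer function: T(s) = K_p·P(s)/(1 + K_p·P(s)) = 20.41/(s + 13 + 20.41) = 20.41/(s + 33.41).
Time constant τ = 1/33.41 = 0.0299 s.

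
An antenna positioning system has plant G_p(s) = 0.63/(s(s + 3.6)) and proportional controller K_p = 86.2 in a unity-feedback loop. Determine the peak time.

T_p = 0.44 s

The closed-loop denominator s² + 3.6s + 54.31 gives ω_n = √54.31 = 7.369 and ζ = 3.6/(2ω_n) = 0.2443.
Damped frequency ω_d = ω_n√(1−ζ²) = 7.146 rad/s, so peak time T_p = π/ω_d = 0.44 s.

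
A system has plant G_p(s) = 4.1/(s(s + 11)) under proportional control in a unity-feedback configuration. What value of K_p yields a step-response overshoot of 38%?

K_p = 85.2

From %OS = 100·exp(−πζ/√(1−ζ²)) = 38%, ζ = −ln(0.38)/√(π²+ln²(0.38)) = 0.2943.
Characteristic equation s² + 11s + 4.1K_p = 0 gives ζ = 11/(2√(4.1K_p)).
Setting ζ = 0.2943: √(4.1K_p) = 11/(2·0.2943) = 18.69, so K_p = 349.1/4.1 = 85.2.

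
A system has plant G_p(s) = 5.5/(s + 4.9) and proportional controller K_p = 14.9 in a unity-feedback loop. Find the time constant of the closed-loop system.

Closed-loop transfer function: T(s) = K_p·G_p(s)/(1 + K_p·G_p(s)) = 81.95/(s + 4.9 + 81.95) = 81.95/(s + 86.85).
Time constant τ = 1/86.85 = 0.0115 s.

τ = 0.0115 s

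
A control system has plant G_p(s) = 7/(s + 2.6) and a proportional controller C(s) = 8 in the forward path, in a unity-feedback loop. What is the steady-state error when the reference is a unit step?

0.0444

The loop is type 0. Static position error constant K_pos = C(0)·G_p(0) = 8·2.692 = 21.54.
Steady-state error to a unit step: e_ss = 1/(1+K_pos) = 1/22.54 = 0.0444.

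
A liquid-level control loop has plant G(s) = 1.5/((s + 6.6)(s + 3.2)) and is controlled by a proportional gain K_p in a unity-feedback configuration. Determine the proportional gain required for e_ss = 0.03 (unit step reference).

Steady-state error for a unit step on this type-0 loop is 1/(1 + K_p·G(0)).
G(0) = 0.07102. Require 1/(1 + K_p·0.07102) = 0.03, so 1 + 0.07102·K_p = 33.33.
K_p = (33.33 − 1)/0.07102 = 455.

K_p = 455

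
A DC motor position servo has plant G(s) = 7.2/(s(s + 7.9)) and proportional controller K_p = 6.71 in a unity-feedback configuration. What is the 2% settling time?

T_s ≈ 1.01 s

Closed-loop characteristic equation: s² + 7.9s + 48.31 = 0, so ω_n = 6.951 rad/s and ζ = 7.9/(2·6.951) = 0.5683.
2% settling time T_s ≈ 4/(ζω_n) = 4/3.95 = 1.01 s.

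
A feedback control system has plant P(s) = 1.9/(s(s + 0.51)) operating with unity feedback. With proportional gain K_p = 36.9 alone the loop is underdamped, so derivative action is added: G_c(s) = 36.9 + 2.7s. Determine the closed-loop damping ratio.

Forward path: (36.9 + 2.7s)·1.9/(s(s+0.51)). The closed-loop characteristic equation is s² + (0.51 + 1.9·2.7)s + 1.9·36.9 = 0.
That is s² + 5.64s + 70.11 = 0, so ω_n = 8.373 rad/s and ζ = 5.64/(2·8.373) = 0.3368.

ζ = 0.337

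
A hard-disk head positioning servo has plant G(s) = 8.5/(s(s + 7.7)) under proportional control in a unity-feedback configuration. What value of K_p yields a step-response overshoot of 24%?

From %OS = 100·exp(−πζ/√(1−ζ²)) = 24%, ζ = −ln(0.24)/√(π²+ln²(0.24)) = 0.4136.
Characteristic equation s² + 7.7s + 8.5K_p = 0 gives ζ = 7.7/(2√(8.5K_p)).
Setting ζ = 0.4136: √(8.5K_p) = 7.7/(2·0.4136) = 9.309, so K_p = 86.65/8.5 = 10.2.

K_p = 10.2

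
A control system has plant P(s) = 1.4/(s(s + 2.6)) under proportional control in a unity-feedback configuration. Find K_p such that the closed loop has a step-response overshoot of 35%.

K_p = 12

From %OS = 100·exp(−πζ/√(1−ζ²)) = 35%, ζ = −ln(0.35)/√(π²+ln²(0.35)) = 0.3169.
Characteristic equation s² + 2.6s + 1.4K_p = 0 gives ζ = 2.6/(2√(1.4K_p)).
Setting ζ = 0.3169: √(1.4K_p) = 2.6/(2·0.3169) = 4.102, so K_p = 16.82/1.4 = 12.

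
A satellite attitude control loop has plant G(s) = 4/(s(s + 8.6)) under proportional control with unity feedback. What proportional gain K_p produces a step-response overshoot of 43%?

From %OS = 100·exp(−πζ/√(1−ζ²)) = 43%, ζ = −ln(0.43)/√(π²+ln²(0.43)) = 0.2594.
Characteristic equation s² + 8.6s + 4K_p = 0 gives ζ = 8.6/(2√(4K_p)).
Setting ζ = 0.2594: √(4K_p) = 8.6/(2·0.2594) = 16.57, so K_p = 274.7/4 = 68.7.

K_p = 68.7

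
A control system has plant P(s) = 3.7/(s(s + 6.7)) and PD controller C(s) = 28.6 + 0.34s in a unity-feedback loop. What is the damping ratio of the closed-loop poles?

ζ = 0.387

Forward path: (28.6 + 0.34s)·3.7/(s(s+6.7)). The closed-loop characteristic equation is s² + (6.7 + 3.7·0.34)s + 3.7·28.6 = 0.
That is s² + 7.958s + 105.8 = 0, so ω_n = 10.29 rad/s and ζ = 7.958/(2·10.29) = 0.3868.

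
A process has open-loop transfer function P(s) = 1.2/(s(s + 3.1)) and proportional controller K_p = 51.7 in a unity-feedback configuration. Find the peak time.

T_p = 0.407 s

Closed-loop characteristic equation: s² + 3.1s + 62.04 = 0, so ω_n = 7.877 rad/s and ζ = 3.1/(2·7.877) = 0.1968.
Damped frequency ω_d = ω_n√(1−ζ²) = 7.723 rad/s, so peak time T_p = π/ω_d = 0.407 s.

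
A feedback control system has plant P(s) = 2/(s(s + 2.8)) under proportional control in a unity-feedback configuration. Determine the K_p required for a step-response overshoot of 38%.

K_p = 11.3

From %OS = 100·exp(−πζ/√(1−ζ²)) = 38%, ζ = −ln(0.38)/√(π²+ln²(0.38)) = 0.2943.
Characteristic equation s² + 2.8s + 2K_p = 0 gives ζ = 2.8/(2√(2K_p)).
Setting ζ = 0.2943: √(2K_p) = 2.8/(2·0.2943) = 4.756, so K_p = 22.62/2 = 11.3.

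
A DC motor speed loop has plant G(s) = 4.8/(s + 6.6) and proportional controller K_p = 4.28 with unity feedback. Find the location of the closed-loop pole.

s = -27.14

Closed-loop transfer function: T(s) = K_p·G(s)/(1 + K_p·G(s)) = 20.54/(s + 6.6 + 20.54) = 20.54/(s + 27.14).
The closed-loop pole is at s = −27.14.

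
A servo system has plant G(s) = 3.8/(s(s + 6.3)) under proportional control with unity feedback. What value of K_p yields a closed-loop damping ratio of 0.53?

Closed-loop characteristic equation: s² + 6.3s + K_p·3.8 = 0.
So ω_n = √(3.8K_p) and 2ζω_n = 6.3, giving ζ = 6.3/(2√(3.8K_p)).
Setting ζ = 0.53: √(3.8K_p) = 6.3/(2·0.53) = 5.943, so K_p = 35.32/3.8 = 9.3.

K_p = 9.3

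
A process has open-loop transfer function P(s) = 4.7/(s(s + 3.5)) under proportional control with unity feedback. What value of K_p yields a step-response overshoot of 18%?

K_p = 2.84

From %OS = 100·exp(−πζ/√(1−ζ²)) = 18%, ζ = −ln(0.18)/√(π²+ln²(0.18)) = 0.4791.
Characteristic equation s² + 3.5s + 4.7K_p = 0 gives ζ = 3.5/(2√(4.7K_p)).
Setting ζ = 0.4791: √(4.7K_p) = 3.5/(2·0.4791) = 3.653, so K_p = 13.34/4.7 = 2.84.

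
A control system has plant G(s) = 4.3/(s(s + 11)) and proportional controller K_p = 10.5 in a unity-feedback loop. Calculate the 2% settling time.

The closed-loop denominator s² + 11s + 45.15 gives ω_n = √45.15 = 6.719 and ζ = 11/(2ω_n) = 0.8185.
2% settling time T_s ≈ 4/(ζω_n) = 4/5.5 = 0.727 s.

T_s ≈ 0.727 s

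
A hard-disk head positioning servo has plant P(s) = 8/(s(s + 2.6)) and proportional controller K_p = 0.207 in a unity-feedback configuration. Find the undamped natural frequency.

ω_n = 1.29 rad/s

The closed-loop denominator is s(s+2.6) + 0.207·8 = s² + 2.6s + 1.656.
Matching s² + 2ζω_n s + ω_n²: ω_n = √1.656 = 1.287 rad/s and 2ζω_n = 2.6, so ζ = 2.6/(2·1.287) = 1.01.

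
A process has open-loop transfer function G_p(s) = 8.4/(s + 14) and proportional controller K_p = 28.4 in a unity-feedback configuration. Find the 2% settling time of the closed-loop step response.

T_s ≈ 0.0158 s

Closed-loop transfer function: T(s) = K_p·G_p(s)/(1 + K_p·G_p(s)) = 238.6/(s + 14 + 238.6) = 238.6/(s + 252.6).
Time constant τ = 1/252.6 = 0.003959 s, so the 2% settling time is about 4τ = 0.0158 s.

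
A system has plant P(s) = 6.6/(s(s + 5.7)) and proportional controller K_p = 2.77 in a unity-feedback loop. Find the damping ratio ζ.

ζ = 0.667

1 + K_p·P(s) = 0 gives s² + 5.7s + 18.28 = 0.
Matching s² + 2ζω_n s + ω_n²: ω_n = √18.28 = 4.276 rad/s and 2ζω_n = 5.7, so ζ = 5.7/(2·4.276) = 0.667.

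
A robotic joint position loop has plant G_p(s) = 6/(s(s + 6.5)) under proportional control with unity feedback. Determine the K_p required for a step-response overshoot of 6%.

K_p = 3.96

From %OS = 100·exp(−πζ/√(1−ζ²)) = 6%, ζ = −ln(0.06)/√(π²+ln²(0.06)) = 0.6671.
Characteristic equation s² + 6.5s + 6K_p = 0 gives ζ = 6.5/(2√(6K_p)).
Setting ζ = 0.6671: √(6K_p) = 6.5/(2·0.6671) = 4.872, so K_p = 23.73/6 = 3.96.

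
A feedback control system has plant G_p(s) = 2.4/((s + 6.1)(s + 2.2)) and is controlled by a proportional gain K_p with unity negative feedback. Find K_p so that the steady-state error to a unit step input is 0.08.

K_p = 64.3

For a type-0 loop with proportional control, e_ss = 1/(1 + K_p·G_p(0)).
G_p(0) = 0.1788. Require 1/(1 + K_p·0.1788) = 0.08, so 1 + 0.1788·K_p = 12.5.
K_p = (12.5 − 1)/0.1788 = 64.3.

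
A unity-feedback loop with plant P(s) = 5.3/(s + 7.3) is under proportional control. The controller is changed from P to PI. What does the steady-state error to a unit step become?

0

Adding integral action puts a pole at s = 0 in the forward path, raising the system type to 1; a type-1 loop has zero steady-state error to a step.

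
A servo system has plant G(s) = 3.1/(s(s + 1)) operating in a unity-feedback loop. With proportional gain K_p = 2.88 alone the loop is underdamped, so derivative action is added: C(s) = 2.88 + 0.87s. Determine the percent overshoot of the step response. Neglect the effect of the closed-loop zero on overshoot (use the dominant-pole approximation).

Forward path: (2.88 + 0.87s)·3.1/(s(s+1)). The closed-loop characteristic equation is s² + (1 + 3.1·0.87)s + 3.1·2.88 = 0.
That is s² + 3.697s + 8.928 = 0, so ω_n = 2.988 rad/s and ζ = 3.697/(2·2.988) = 0.6186.
%OS = 100·exp(−πζ/√(1−ζ²)) = 8.43%.

8.43%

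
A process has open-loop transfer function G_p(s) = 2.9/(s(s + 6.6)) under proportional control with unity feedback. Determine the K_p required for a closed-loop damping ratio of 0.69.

Closed-loop characteristic equation: s² + 6.6s + K_p·2.9 = 0.
So ω_n = √(2.9K_p) and 2ζω_n = 6.6, giving ζ = 6.6/(2√(2.9K_p)).
Setting ζ = 0.69: √(2.9K_p) = 6.6/(2·0.69) = 4.783, so K_p = 22.87/2.9 = 7.89.

K_p = 7.89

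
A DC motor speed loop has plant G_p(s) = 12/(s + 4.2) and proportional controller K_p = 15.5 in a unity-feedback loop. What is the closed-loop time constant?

τ = 0.00526 s

Closed-loop transfer function: T(s) = K_p·G_p(s)/(1 + K_p·G_p(s)) = 186/(s + 4.2 + 186) = 186/(s + 190.2).
Time constant τ = 1/190.2 = 0.00526 s.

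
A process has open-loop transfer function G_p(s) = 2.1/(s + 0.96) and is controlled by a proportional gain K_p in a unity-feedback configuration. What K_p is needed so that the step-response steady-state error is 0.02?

The loop is type 0, so e_ss(step) = 1/(1 + K_pos) with K_pos = K_p·G_p(0).
G_p(0) = 2.188. Require 1/(1 + K_p·2.188) = 0.02, so 1 + 2.188·K_p = 50.
K_p = (50 − 1)/2.188 = 22.4.

K_p = 22.4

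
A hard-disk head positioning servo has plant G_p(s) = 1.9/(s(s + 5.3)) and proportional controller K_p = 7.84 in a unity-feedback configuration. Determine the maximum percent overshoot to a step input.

5.15%

The closed-loop denominator s² + 5.3s + 14.9 gives ω_n = √14.9 = 3.86 and ζ = 5.3/(2ω_n) = 0.6866.
%OS = 100·exp(−πζ/√(1−ζ²)) = 100·exp(−π·0.6866/√0.5286) = 5.15%.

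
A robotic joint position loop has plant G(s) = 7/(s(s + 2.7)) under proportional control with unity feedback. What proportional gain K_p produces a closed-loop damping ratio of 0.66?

Closed-loop characteristic equation: s² + 2.7s + K_p·7 = 0.
So ω_n = √(7K_p) and 2ζω_n = 2.7, giving ζ = 2.7/(2√(7K_p)).
Setting ζ = 0.66: √(7K_p) = 2.7/(2·0.66) = 2.045, so K_p = 4.184/7 = 0.598.

K_p = 0.598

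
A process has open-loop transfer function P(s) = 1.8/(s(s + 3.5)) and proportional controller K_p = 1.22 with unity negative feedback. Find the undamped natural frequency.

With unity feedback the closed-loop characteristic equation is s² + 3.5s + 1.22·1.8 = s² + 3.5s + 2.196 = 0.
Matching s² + 2ζω_n s + ω_n²: ω_n = √2.196 = 1.482 rad/s and 2ζω_n = 3.5, so ζ = 3.5/(2·1.482) = 1.18.

ω_n = 1.48 rad/s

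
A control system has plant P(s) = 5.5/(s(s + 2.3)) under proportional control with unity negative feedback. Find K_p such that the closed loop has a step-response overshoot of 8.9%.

K_p = 0.646

From %OS = 100·exp(−πζ/√(1−ζ²)) = 8.9%, ζ = −ln(0.089)/√(π²+ln²(0.089)) = 0.6101.
Characteristic equation s² + 2.3s + 5.5K_p = 0 gives ζ = 2.3/(2√(5.5K_p)).
Setting ζ = 0.6101: √(5.5K_p) = 2.3/(2·0.6101) = 1.885, so K_p = 3.553/5.5 = 0.646.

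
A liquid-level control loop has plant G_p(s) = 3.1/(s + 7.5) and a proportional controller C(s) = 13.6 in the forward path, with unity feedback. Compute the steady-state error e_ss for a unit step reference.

The loop is type 0. Static position error constant K_pos = C(0)·G_p(0) = 13.6·0.4133 = 5.621.
Steady-state error to a unit step: e_ss = 1/(1+K_pos) = 1/6.621 = 0.151.

0.151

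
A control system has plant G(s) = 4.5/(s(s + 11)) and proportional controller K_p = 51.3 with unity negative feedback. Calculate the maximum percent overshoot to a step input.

The closed-loop denominator s² + 11s + 230.8 gives ω_n = √230.8 = 15.19 and ζ = 11/(2ω_n) = 0.362.
%OS = 100·exp(−πζ/√(1−ζ²)) = 100·exp(−π·0.362/√0.869) = 29.5%.

29.5%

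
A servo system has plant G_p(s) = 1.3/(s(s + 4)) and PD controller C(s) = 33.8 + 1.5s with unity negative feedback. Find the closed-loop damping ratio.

ζ = 0.449

Forward path: (33.8 + 1.5s)·1.3/(s(s+4)). The closed-loop characteristic equation is s² + (4 + 1.3·1.5)s + 1.3·33.8 = 0.
That is s² + 5.95s + 43.94 = 0, so ω_n = 6.629 rad/s and ζ = 5.95/(2·6.629) = 0.4488.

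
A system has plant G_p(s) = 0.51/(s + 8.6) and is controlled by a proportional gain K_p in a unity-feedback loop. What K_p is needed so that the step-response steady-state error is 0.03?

K_p = 545

The loop is type 0, so e_ss(step) = 1/(1 + K_pos) with K_pos = K_p·G_p(0).
G_p(0) = 0.0593. Require 1/(1 + K_p·0.0593) = 0.03, so 1 + 0.0593·K_p = 33.33.
K_p = (33.33 − 1)/0.0593 = 545.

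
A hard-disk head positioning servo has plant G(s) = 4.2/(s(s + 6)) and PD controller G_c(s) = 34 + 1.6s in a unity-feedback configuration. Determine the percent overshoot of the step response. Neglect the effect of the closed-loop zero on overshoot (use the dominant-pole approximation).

Forward path: (34 + 1.6s)·4.2/(s(s+6)). The closed-loop characteristic equation is s² + (6 + 4.2·1.6)s + 4.2·34 = 0.
That is s² + 12.72s + 142.8 = 0, so ω_n = 11.95 rad/s and ζ = 12.72/(2·11.95) = 0.5322.
%OS = 100·exp(−πζ/√(1−ζ²)) = 13.9%.

13.9%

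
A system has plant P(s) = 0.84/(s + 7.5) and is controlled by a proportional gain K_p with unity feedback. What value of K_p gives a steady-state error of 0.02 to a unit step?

The loop is type 0, so e_ss(step) = 1/(1 + K_pos) with K_pos = K_p·P(0).
P(0) = 0.112. Require 1/(1 + K_p·0.112) = 0.02, so 1 + 0.112·K_p = 50.
K_p = (50 − 1)/0.112 = 438.

K_p = 438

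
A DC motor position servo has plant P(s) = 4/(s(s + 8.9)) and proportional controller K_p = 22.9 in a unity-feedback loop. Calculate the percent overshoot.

Closed-loop characteristic equation: s² + 8.9s + 91.6 = 0, so ω_n = 9.571 rad/s and ζ = 8.9/(2·9.571) = 0.465.
%OS = 100·exp(−πζ/√(1−ζ²)) = 100·exp(−π·0.465/√0.7838) = 19.2%.

19.2%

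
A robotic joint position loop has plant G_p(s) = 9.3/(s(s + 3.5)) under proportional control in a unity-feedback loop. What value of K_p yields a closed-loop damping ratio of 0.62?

Closed-loop characteristic equation: s² + 3.5s + K_p·9.3 = 0.
So ω_n = √(9.3K_p) and 2ζω_n = 3.5, giving ζ = 3.5/(2√(9.3K_p)).
Setting ζ = 0.62: √(9.3K_p) = 3.5/(2·0.62) = 2.823, so K_p = 7.967/9.3 = 0.857.

K_p = 0.857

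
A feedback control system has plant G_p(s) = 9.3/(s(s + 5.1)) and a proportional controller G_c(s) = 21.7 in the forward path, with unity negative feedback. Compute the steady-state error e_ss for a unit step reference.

0

The open loop G_c(s)G_p(s) has a pole at the origin (type 1), so the static position error constant is infinite and e_ss = 1/(1+∞) = 0.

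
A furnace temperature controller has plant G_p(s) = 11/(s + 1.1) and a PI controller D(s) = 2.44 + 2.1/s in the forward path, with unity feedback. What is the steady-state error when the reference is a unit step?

0

The open loop D(s)G_p(s) has a pole at the origin (type 1), so the static position error constant is infinite and e_ss = 1/(1+∞) = 0.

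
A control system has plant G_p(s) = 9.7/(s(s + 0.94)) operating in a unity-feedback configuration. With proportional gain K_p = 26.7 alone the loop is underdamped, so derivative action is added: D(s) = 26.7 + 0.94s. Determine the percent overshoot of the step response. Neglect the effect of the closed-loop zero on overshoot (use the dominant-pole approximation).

Forward path: (26.7 + 0.94s)·9.7/(s(s+0.94)). The closed-loop characteristic equation is s² + (0.94 + 9.7·0.94)s + 9.7·26.7 = 0.
That is s² + 10.06s + 259 = 0, so ω_n = 16.09 rad/s and ζ = 10.06/(2·16.09) = 0.3125.
%OS = 100·exp(−πζ/√(1−ζ²)) = 35.6%.

35.6%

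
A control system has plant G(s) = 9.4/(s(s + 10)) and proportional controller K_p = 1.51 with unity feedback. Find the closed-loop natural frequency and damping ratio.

ω_n = 3.77 rad/s, ζ = 1.33

1 + K_p·G(s) = 0 gives s² + 10s + 14.19 = 0.
Matching s² + 2ζω_n s + ω_n²: ω_n = √14.19 = 3.767 rad/s and 2ζω_n = 10, so ζ = 10/(2·3.767) = 1.33.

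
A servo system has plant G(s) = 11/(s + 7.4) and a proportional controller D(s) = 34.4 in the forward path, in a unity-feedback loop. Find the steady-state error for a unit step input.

The loop is type 0. Static position error constant K_pos = D(0)·G(0) = 34.4·1.486 = 51.14.
Steady-state error to a unit step: e_ss = 1/(1+K_pos) = 1/52.14 = 0.0192.

0.0192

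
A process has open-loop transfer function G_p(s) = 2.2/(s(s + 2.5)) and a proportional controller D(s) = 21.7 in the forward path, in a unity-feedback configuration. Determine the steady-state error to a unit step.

The open loop D(s)G_p(s) has a pole at the origin (type 1), so the static position error constant is infinite and e_ss = 1/(1+∞) = 0.

0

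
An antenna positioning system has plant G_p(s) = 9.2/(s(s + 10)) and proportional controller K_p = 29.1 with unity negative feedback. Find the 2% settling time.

The closed-loop denominator s² + 10s + 267.7 gives ω_n = √267.7 = 16.36 and ζ = 10/(2ω_n) = 0.3056.
2% settling time T_s ≈ 4/(ζω_n) = 4/5 = 0.8 s.

T_s ≈ 0.8 s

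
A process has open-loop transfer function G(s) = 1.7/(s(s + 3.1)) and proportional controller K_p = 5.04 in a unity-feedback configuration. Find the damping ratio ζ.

ζ = 0.53

1 + K_p·G(s) = 0 gives s² + 3.1s + 8.568 = 0.
Matching s² + 2ζω_n s + ω_n²: ω_n = √8.568 = 2.927 rad/s and 2ζω_n = 3.1, so ζ = 3.1/(2·2.927) = 0.53.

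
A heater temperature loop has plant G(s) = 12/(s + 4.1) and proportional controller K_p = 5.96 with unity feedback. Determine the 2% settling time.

T_s ≈ 0.0529 s

Closed-loop transfer function: T(s) = K_p·G(s)/(1 + K_p·G(s)) = 71.52/(s + 4.1 + 71.52) = 71.52/(s + 75.62).
Time constant τ = 1/75.62 = 0.01322 s, so the 2% settling time is about 4τ = 0.0529 s.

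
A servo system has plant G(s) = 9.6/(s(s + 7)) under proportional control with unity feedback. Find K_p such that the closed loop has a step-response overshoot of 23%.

K_p = 7.11

From %OS = 100·exp(−πζ/√(1−ζ²)) = 23%, ζ = −ln(0.23)/√(π²+ln²(0.23)) = 0.4237.
Characteristic equation s² + 7s + 9.6K_p = 0 gives ζ = 7/(2√(9.6K_p)).
Setting ζ = 0.4237: √(9.6K_p) = 7/(2·0.4237) = 8.26, so K_p = 68.22/9.6 = 7.11.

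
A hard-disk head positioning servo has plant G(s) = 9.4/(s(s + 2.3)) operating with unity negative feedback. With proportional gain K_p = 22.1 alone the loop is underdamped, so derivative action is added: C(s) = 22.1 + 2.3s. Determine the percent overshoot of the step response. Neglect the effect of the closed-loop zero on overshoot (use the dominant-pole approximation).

Forward path: (22.1 + 2.3s)·9.4/(s(s+2.3)). The closed-loop characteristic equation is s² + (2.3 + 9.4·2.3)s + 9.4·22.1 = 0.
That is s² + 23.92s + 207.7 = 0, so ω_n = 14.41 rad/s and ζ = 23.92/(2·14.41) = 0.8298.
%OS = 100·exp(−πζ/√(1−ζ²)) = 0.936%.

0.936%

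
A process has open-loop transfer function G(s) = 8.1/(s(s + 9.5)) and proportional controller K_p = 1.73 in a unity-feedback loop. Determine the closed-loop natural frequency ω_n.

With unity feedback the closed-loop characteristic equation is s² + 9.5s + 1.73·8.1 = s² + 9.5s + 14.01 = 0.
So ω_n² = 14.01 ⇒ ω_n = 3.743 rad/s, and ζ = 9.5/(2ω_n) = 1.27.

ω_n = 3.74 rad/s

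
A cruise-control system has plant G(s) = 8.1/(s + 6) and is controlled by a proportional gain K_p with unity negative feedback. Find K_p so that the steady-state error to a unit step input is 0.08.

K_p = 8.52

For a type-0 loop with proportional control, e_ss = 1/(1 + K_p·G(0)).
G(0) = 1.35. Require 1/(1 + K_p·1.35) = 0.08, so 1 + 1.35·K_p = 12.5.
K_p = (12.5 − 1)/1.35 = 8.52.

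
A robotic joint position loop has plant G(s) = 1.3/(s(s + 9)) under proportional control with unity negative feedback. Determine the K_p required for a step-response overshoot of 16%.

K_p = 61.4

From %OS = 100·exp(−πζ/√(1−ζ²)) = 16%, ζ = −ln(0.16)/√(π²+ln²(0.16)) = 0.5039.
Characteristic equation s² + 9s + 1.3K_p = 0 gives ζ = 9/(2√(1.3K_p)).
Setting ζ = 0.5039: √(1.3K_p) = 9/(2·0.5039) = 8.931, so K_p = 79.76/1.3 = 61.4.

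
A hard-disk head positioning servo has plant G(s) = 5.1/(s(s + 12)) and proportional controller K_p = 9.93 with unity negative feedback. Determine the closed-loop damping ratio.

ζ = 0.843

With unity feedback the closed-loop characteristic equation is s² + 12s + 9.93·5.1 = s² + 12s + 50.64 = 0.
Matching s² + 2ζω_n s + ω_n²: ω_n = √50.64 = 7.116 rad/s and 2ζω_n = 12, so ζ = 12/(2·7.116) = 0.843.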